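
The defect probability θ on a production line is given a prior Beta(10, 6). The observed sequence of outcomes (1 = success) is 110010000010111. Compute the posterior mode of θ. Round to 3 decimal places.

θ̂_MAP = 0.552

Prior: Beta(10, 6).
Data: 7 successes in 15 trials (from the sequence). The binomial likelihood contributes θ^7(1−θ)^8, so the posterior is Beta(10+7, 6+8) = Beta(17, 14).
For Beta(a, b) with a, b > 1 the mode is (a−1)/(a+b−2) = 16/29 ≈ 0.552.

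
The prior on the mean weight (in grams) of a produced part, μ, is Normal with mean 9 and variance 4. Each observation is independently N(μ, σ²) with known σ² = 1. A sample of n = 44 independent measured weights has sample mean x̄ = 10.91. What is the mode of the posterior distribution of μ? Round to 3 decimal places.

μ̂_MAP = 10.899

n = 44, x̄ = 10.91.
For a Normal prior and Normal likelihood with known variance, the posterior is Normal; its mode equals its mean, the precision-weighted average.
Prior precision 1/σ₀² = 1/4 = 0.25; data precision n/σ² = 44/1 = 44.
μ̂ = (0.25·9 + 44·10.91) / (0.25 + 44) = 482.29/44.25 = 48229/4425 ≈ 10.899.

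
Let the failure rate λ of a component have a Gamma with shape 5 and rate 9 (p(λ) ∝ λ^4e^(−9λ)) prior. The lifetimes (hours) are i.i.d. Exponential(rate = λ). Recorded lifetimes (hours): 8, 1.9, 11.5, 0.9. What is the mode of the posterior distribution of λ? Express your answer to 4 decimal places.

λ̂_MAP = 0.2556

The Exponential(rate=λ) likelihood is ∝ λ^n e^(−λΣtᵢ). Here n = 4 and Σtᵢ = 8 + 1.9 + 11.5 + 0.9 = 22.3.
Posterior ∝ λ^4e^(−9λ) · λ^4e^(−22.3λ) = λ^8e^(−31.3λ), i.e. Gamma(9, 31.3).
Mode = (a−1)/b = 8/31.3 ≈ 0.2556.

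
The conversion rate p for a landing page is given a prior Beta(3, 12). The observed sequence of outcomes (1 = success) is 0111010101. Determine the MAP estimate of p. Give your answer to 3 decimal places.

p̂_MAP = 0.348

Prior: Beta(3, 12).
Data: 6 successes in 10 trials (from the sequence). The binomial likelihood contributes p^6(1−p)^4, so the posterior is Beta(3+6, 12+4) = Beta(9, 16).
For Beta(a, b) with a, b > 1 the mode is (a−1)/(a+b−2) = 8/23 ≈ 0.348.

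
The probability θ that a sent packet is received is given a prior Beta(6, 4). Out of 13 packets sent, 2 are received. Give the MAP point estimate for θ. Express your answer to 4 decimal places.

Prior: Beta(6, 4).
Data: 2 successes in 13 trials. The binomial likelihood contributes θ^2(1−θ)^11, so the posterior is Beta(6+2, 4+11) = Beta(8, 15).
For Beta(a, b) with a, b > 1 the mode is (a−1)/(a+b−2) = 7/21 ≈ 0.3333.

θ̂_MAP = 0.3333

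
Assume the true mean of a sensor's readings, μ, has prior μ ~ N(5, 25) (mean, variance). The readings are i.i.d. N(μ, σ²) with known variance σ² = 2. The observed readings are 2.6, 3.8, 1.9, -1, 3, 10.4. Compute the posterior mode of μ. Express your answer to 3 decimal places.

n = 6; x̄ = (2.6 + 3.8 + 1.9 + (-1) + 3 + 10.4)/6 = 20.7/6 = 3.45.
For a Normal prior and Normal likelihood with known variance, the posterior is Normal; its mode equals its mean, the precision-weighted average.
Prior precision 1/σ₀² = 1/25 = 0.04; data precision n/σ² = 6/2 = 3.
μ̂ = (0.04·5 + 3·3.45) / (0.04 + 3) = 10.55/3.04 = 1055/304 ≈ 3.470.

μ̂_MAP = 3.470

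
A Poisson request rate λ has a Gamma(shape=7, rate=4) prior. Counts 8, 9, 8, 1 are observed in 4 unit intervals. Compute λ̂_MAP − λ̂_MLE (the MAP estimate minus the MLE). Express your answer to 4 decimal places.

MAP − MLE = -2.5000

Σxᵢ = 26. Posterior is Gamma(33, 8); MAP = (33−1)/8 = 32/8 ≈ 4.00000.
MLE = x̄ = 26/4 ≈ 6.50000.
Difference = 32/8 − 26/4 = -5/2 ≈ -2.5000.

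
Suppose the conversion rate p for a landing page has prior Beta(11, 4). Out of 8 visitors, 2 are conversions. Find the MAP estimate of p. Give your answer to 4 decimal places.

Prior: Beta(11, 4).
Data: 2 successes in 8 trials. The binomial likelihood contributes p^2(1−p)^6, so the posterior is Beta(11+2, 4+6) = Beta(13, 10).
For Beta(a, b) with a, b > 1 the mode is (a−1)/(a+b−2) = 12/21 ≈ 0.5714.

p̂_MAP = 0.5714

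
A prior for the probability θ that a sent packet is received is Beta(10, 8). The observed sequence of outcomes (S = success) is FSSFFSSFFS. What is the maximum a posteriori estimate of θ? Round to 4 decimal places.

Prior: Beta(10, 8).
Data: 5 successes in 10 trials (from the sequence). The binomial likelihood contributes θ^5(1−θ)^5, so the posterior is Beta(10+5, 8+5) = Beta(15, 13).
For Beta(a, b) with a, b > 1 the mode is (a−1)/(a+b−2) = 14/26 ≈ 0.5385.

θ̂_MAP = 0.5385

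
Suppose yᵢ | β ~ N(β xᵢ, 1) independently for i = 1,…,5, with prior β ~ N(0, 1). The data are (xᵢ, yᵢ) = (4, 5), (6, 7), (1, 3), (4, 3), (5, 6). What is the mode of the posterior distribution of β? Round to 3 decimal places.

log p(β | y) = −Σ(yᵢ − βxᵢ)²/(2·1) − β²/(2·1) + const.
Setting the derivative to zero: Σxᵢ(yᵢ − βxᵢ)/1 − β/1 = 0, so β = Σxᵢyᵢ / (Σxᵢ² + σ²/τ²).
Σxᵢyᵢ = 4·5 + 6·7 + 1·3 + 4·3 + 5·6 = 107; Σxᵢ² = 94; σ²/τ² = 1.
β̂_MAP = 107 / (94 + 1) = 107/95 ≈ 1.126.

β̂_MAP = 1.126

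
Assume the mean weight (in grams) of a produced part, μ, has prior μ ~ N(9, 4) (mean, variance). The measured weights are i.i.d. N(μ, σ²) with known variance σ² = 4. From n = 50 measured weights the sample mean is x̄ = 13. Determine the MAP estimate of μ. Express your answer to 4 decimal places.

n = 50, x̄ = 13.
For a Normal prior and Normal likelihood with known variance, the posterior is Normal; its mode equals its mean, the precision-weighted average.
Prior precision 1/σ₀² = 1/4 = 0.25; data precision n/σ² = 50/4 = 12.5.
μ̂ = (0.25·9 + 12.5·13) / (0.25 + 12.5) = 164.75/12.75 = 659/51 ≈ 12.9216.

μ̂_MAP = 12.9216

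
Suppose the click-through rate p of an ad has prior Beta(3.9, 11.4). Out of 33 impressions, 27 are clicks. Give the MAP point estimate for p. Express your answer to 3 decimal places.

p̂_MAP = 0.646

Prior: Beta(3.9, 11.4).
Data: 27 successes in 33 trials. The binomial likelihood contributes p^27(1−p)^6, so the posterior is Beta(3.9+27, 11.4+6) = Beta(30.9, 17.4).
For Beta(a, b) with a, b > 1 the mode is (a−1)/(a+b−2) = 29.9/46.3 ≈ 0.646.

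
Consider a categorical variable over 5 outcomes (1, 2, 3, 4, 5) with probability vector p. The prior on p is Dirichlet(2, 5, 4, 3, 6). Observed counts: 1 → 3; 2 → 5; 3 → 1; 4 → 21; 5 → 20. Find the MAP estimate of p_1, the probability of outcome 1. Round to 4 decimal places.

MAP estimate: 0.0615

The posterior is Dirichlet(αᵢ + nᵢ) = Dirichlet(5, 10, 5, 24, 26).
For a Dirichlet(a₁,…,a_K) with all aᵢ > 1, the mode has j-th component (aⱼ − 1)/(Σaᵢ − K).
Here Σaᵢ = 70 and K = 5, so p_1 = (5 − 1)/(70 − 5) = 4/65 ≈ 0.0615.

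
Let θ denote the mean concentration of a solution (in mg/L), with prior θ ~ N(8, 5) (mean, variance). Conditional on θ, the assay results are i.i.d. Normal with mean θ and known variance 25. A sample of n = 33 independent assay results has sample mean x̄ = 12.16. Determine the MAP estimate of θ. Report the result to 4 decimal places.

n = 33, x̄ = 12.16.
For a Normal prior and Normal likelihood with known variance, the posterior is Normal; its mode equals its mean, the precision-weighted average.
Prior precision 1/σ₀² = 1/5 = 0.2; data precision n/σ² = 33/25 = 1.32.
θ̂ = (0.2·8 + 1.32·12.16) / (0.2 + 1.32) = 17.6512/1.52 = 5516/475 ≈ 11.6126.

θ̂_MAP = 11.6126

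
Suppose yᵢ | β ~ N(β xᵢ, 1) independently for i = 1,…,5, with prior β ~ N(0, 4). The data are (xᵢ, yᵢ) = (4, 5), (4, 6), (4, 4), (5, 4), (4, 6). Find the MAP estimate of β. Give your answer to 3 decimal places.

log p(β | y) = −Σ(yᵢ − βxᵢ)²/(2·1) − β²/(2·4) + const.
Setting the derivative to zero: Σxᵢ(yᵢ − βxᵢ)/1 − β/4 = 0, so β = Σxᵢyᵢ / (Σxᵢ² + σ²/τ²).
Σxᵢyᵢ = 4·5 + 4·6 + 4·4 + 5·4 + 4·6 = 104; Σxᵢ² = 89; σ²/τ² = 0.25.
β̂_MAP = 104 / (89 + 0.25) = 104/89.25 ≈ 1.165.

β̂_MAP = 1.165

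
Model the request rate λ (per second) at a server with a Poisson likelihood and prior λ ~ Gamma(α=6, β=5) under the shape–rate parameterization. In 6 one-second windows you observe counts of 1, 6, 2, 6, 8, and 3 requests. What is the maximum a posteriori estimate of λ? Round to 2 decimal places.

λ̂_MAP = 2.82

Σxᵢ = 1+6+2+6+8+3 = 26, with n = 6.
Posterior ∝ λ^5e^(−5λ) · λ^26e^(−6λ) = λ^31e^(−11λ), i.e. Gamma(shape=32, rate=11).
The mode of a Gamma(a, b) with a ≥ 1 (shape–rate) is (a−1)/b = 31/11 ≈ 2.82.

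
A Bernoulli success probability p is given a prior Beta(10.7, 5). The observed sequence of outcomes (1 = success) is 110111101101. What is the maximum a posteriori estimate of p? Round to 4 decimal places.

p̂_MAP = 0.7276

Prior: Beta(10.7, 5).
Data: 9 successes in 12 trials (from the sequence). The binomial likelihood contributes p^9(1−p)^3, so the posterior is Beta(10.7+9, 5+3) = Beta(19.7, 8).
For Beta(a, b) with a, b > 1 the mode is (a−1)/(a+b−2) = 18.7/25.7 ≈ 0.7276.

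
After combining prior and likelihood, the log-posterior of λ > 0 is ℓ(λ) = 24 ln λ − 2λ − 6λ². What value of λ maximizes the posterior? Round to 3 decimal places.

ℓ'(λ) = 24/λ − 2 − 12λ. Setting this to zero and multiplying by λ: 12λ² + 2λ − 24 = 0.
λ = (−2 + √(2² + 4·12·24)) / (2·12) = (−2 + √1156) / 24 = (−2 + 34)/24 = 4/3.
ℓ''(λ) = −24/λ² − 12 < 0, confirming a maximum.

λ̂_MAP = 1.333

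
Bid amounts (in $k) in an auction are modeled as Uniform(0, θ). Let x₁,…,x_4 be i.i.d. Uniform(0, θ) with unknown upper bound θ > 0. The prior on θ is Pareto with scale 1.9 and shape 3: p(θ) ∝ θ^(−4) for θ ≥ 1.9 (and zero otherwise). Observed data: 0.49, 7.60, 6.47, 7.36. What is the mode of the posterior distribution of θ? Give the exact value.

θ̂_MAP = 7.60

The Uniform(0, θ) likelihood is θ^(−n) for θ ≥ max(xᵢ), zero otherwise. Here max(xᵢ) = 7.60.
Posterior ∝ θ^(−4) · θ^(−4) = θ^(−8) on θ ≥ max(1.9, 7.60) = 7.60.
This density is strictly decreasing in θ, so the posterior mode lies at the lower boundary of the support.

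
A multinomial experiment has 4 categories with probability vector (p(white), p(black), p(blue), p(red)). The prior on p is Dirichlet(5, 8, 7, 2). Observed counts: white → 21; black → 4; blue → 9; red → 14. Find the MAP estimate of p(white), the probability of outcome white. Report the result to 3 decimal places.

The posterior is Dirichlet(αᵢ + nᵢ) = Dirichlet(26, 12, 16, 16).
For a Dirichlet(a₁,…,a_K) with all aᵢ > 1, the mode has j-th component (aⱼ − 1)/(Σaᵢ − K).
Here Σaᵢ = 70 and K = 4, so p(white) = (26 − 1)/(70 − 4) = 25/66 ≈ 0.379.

MAP estimate of p(white) = 0.379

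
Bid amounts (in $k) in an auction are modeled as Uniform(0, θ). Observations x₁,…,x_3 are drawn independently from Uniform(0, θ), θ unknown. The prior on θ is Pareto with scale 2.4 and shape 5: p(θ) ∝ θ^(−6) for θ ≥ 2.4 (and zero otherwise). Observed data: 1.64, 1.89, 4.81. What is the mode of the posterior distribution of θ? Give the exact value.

The Uniform(0, θ) likelihood is θ^(−n) for θ ≥ max(xᵢ), zero otherwise. Here max(xᵢ) = 4.81.
Posterior ∝ θ^(−6) · θ^(−3) = θ^(−9) on θ ≥ max(2.4, 4.81) = 4.81.
This density is strictly decreasing in θ, so the posterior mode lies at the lower boundary of the support.

θ̂_MAP = 4.81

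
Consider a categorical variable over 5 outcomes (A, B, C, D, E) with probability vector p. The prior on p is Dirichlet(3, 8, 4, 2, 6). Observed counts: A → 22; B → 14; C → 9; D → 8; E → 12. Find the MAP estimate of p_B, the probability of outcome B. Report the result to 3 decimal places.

The posterior is Dirichlet(αᵢ + nᵢ) = Dirichlet(25, 22, 13, 10, 18).
For a Dirichlet(a₁,…,a_K) with all aᵢ > 1, the mode has j-th component (aⱼ − 1)/(Σaᵢ − K).
Here Σaᵢ = 88 and K = 5, so p_B = (22 − 1)/(88 − 5) = 21/83 ≈ 0.253.

MAP estimate of p_B = 0.253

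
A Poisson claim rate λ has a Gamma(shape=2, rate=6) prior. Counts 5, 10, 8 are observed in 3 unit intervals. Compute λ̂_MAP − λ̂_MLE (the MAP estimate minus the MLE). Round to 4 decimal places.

Σxᵢ = 23. Posterior is Gamma(25, 9); MAP = (25−1)/9 = 24/9 ≈ 2.66667.
MLE = x̄ = 23/3 ≈ 7.66667.
Difference = 24/9 − 23/3 = -5 ≈ -5.0000.

MAP − MLE = -5.0000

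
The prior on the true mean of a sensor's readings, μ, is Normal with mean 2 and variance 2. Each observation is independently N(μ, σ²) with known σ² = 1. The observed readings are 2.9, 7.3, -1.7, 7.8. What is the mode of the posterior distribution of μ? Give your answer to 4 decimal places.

n = 4; x̄ = (2.9 + 7.3 + (-1.7) + 7.8)/4 = 16.3/4 = 4.075.
For a Normal prior and Normal likelihood with known variance, the posterior is Normal; its mode equals its mean, the precision-weighted average.
Prior precision 1/σ₀² = 1/2 = 0.5; data precision n/σ² = 4/1 = 4.
μ̂ = (0.5·2 + 4·4.075) / (0.5 + 4) = 17.3/4.5 = 173/45 ≈ 3.8444.

μ̂_MAP = 3.8444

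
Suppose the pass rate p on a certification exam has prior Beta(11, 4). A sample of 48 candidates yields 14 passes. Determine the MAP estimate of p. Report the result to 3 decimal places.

Prior: Beta(11, 4).
Data: 14 successes in 48 trials. The binomial likelihood contributes p^14(1−p)^34, so the posterior is Beta(11+14, 4+34) = Beta(25, 38).
For Beta(a, b) with a, b > 1 the mode is (a−1)/(a+b−2) = 24/61 ≈ 0.393.

p̂_MAP = 0.393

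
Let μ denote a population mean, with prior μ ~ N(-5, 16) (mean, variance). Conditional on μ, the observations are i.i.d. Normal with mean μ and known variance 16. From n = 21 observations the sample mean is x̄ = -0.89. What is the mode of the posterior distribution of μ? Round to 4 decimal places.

μ̂_MAP = -1.0768

n = 21, x̄ = -0.89.
For a Normal prior and Normal likelihood with known variance, the posterior is Normal; its mode equals its mean, the precision-weighted average.
Prior precision 1/σ₀² = 1/16 = 0.0625; data precision n/σ² = 21/16 = 1.3125.
μ̂ = (0.0625·(-5) + 1.3125·(-0.89)) / (0.0625 + 1.3125) = (-1.480625)/1.375 = -2369/2200 ≈ -1.0768.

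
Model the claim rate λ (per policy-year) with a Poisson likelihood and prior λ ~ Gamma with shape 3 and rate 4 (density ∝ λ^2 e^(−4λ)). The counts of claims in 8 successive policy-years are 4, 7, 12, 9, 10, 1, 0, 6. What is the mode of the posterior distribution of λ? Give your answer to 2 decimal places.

λ̂_MAP = 4.25

Σxᵢ = 4+7+12+9+10+1+0+6 = 49, with n = 8.
Posterior ∝ λ^2e^(−4λ) · λ^49e^(−8λ) = λ^51e^(−12λ), i.e. Gamma(shape=52, rate=12).
The mode of a Gamma(a, b) with a ≥ 1 (shape–rate) is (a−1)/b = 51/12 ≈ 4.25.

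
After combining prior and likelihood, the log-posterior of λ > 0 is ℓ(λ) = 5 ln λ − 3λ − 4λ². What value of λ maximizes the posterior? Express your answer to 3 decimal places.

ℓ'(λ) = 5/λ − 3 − 8λ. Setting this to zero and multiplying by λ: 8λ² + 3λ − 5 = 0.
λ = (−3 + √(3² + 4·8·5)) / (2·8) = (−3 + √169) / 16 = (−3 + 13)/16 = 5/8.
ℓ''(λ) = −5/λ² − 8 < 0, confirming a maximum.

λ̂_MAP = 0.625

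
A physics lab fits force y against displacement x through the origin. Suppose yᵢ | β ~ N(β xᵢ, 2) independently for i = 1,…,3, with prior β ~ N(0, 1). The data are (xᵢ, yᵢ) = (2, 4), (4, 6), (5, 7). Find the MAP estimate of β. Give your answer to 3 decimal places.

log p(β | y) = −Σ(yᵢ − βxᵢ)²/(2·2) − β²/(2·1) + const.
Setting the derivative to zero: Σxᵢ(yᵢ − βxᵢ)/2 − β/1 = 0, so β = Σxᵢyᵢ / (Σxᵢ² + σ²/τ²).
Σxᵢyᵢ = 2·4 + 4·6 + 5·7 = 67; Σxᵢ² = 45; σ²/τ² = 2.
β̂_MAP = 67 / (45 + 2) = 67/47 ≈ 1.426.

β̂_MAP = 1.426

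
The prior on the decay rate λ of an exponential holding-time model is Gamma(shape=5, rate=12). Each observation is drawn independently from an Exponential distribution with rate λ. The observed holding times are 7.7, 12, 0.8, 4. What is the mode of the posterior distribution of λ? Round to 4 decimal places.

λ̂_MAP = 0.2192

The Exponential(rate=λ) likelihood is ∝ λ^n e^(−λΣtᵢ). Here n = 4 and Σtᵢ = 7.7 + 12 + 0.8 + 4 = 24.5.
Posterior ∝ λ^4e^(−12λ) · λ^4e^(−24.5λ) = λ^8e^(−36.5λ), i.e. Gamma(9, 36.5).
Mode = (a−1)/b = 8/36.5 ≈ 0.2192.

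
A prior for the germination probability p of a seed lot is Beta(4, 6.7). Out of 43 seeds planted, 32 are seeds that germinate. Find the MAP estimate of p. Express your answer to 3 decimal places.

p̂_MAP = 0.677

Prior: Beta(4, 6.7).
Data: 32 successes in 43 trials. The binomial likelihood contributes p^32(1−p)^11, so the posterior is Beta(4+32, 6.7+11) = Beta(36, 17.7).
For Beta(a, b) with a, b > 1 the mode is (a−1)/(a+b−2) = 35/51.7 ≈ 0.677.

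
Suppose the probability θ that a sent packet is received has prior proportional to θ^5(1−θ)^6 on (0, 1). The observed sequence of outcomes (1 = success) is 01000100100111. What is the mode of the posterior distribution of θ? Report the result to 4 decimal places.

The prior density ∝ θ^5(1−θ)^6 is the kernel of Beta(6, 7).
Data: 6 successes in 14 trials (from the sequence). The binomial likelihood contributes θ^6(1−θ)^8, so the posterior is Beta(6+6, 7+8) = Beta(12, 15).
For Beta(a, b) with a, b > 1 the mode is (a−1)/(a+b−2) = 11/25 ≈ 0.4400.

θ̂_MAP = 0.4400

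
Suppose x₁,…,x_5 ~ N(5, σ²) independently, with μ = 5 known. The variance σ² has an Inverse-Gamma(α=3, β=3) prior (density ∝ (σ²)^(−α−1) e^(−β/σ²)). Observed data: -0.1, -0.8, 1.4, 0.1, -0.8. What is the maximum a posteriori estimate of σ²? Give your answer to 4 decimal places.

Sum of squared deviations about the known mean: SS = (-0.1−5)² + (-0.8−5)² + (1.4−5)² + (0.1−5)² + (-0.8−5)² = 130.26.
The Normal likelihood contributes (σ²)^(−n/2) exp(−SS/(2σ²)), so the posterior is Inverse-Gamma(α + n/2, β + SS/2) = Inverse-Gamma(5.5, 68.13).
The mode of Inverse-Gamma(a, b) is b/(a+1) = 68.13/6.5 ≈ 10.4815.

σ̂²_MAP = 10.4815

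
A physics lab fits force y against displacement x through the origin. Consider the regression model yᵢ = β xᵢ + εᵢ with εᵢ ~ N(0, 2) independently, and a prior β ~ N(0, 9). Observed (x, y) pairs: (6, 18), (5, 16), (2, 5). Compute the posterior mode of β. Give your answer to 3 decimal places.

β̂_MAP = 3.036

log p(β | y) = −Σ(yᵢ − βxᵢ)²/(2·2) − β²/(2·9) + const.
Setting the derivative to zero: Σxᵢ(yᵢ − βxᵢ)/2 − β/9 = 0, so β = Σxᵢyᵢ / (Σxᵢ² + σ²/τ²).
Σxᵢyᵢ = 6·18 + 5·16 + 2·5 = 198; Σxᵢ² = 65; σ²/τ² = 2/9.
β̂_MAP = 198 / (65 + 2/9) = 198/(587/9) = 1782/587 ≈ 3.036.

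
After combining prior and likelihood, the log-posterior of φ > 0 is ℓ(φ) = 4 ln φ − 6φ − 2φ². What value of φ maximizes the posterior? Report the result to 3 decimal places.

φ̂_MAP = 0.500

ℓ'(φ) = 4/φ − 6 − 4φ. Setting this to zero and multiplying by φ: 4φ² + 6φ − 4 = 0.
φ = (−6 + √(6² + 4·4·4)) / (2·4) = (−6 + √100) / 8 = (−6 + 10)/8 = 1/2.
ℓ''(φ) = −4/φ² − 4 < 0, confirming a maximum.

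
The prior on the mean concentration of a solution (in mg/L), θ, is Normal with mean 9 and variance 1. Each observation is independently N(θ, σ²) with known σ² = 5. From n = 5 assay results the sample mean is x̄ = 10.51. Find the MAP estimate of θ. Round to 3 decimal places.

θ̂_MAP = 9.755

n = 5, x̄ = 10.51.
For a Normal prior and Normal likelihood with known variance, the posterior is Normal; its mode equals its mean, the precision-weighted average.
Prior precision 1/σ₀² = 1/1 = 1; data precision n/σ² = 5/5 = 1.
θ̂ = (1·9 + 1·10.51) / (1 + 1) = 19.51/2 = 9.755.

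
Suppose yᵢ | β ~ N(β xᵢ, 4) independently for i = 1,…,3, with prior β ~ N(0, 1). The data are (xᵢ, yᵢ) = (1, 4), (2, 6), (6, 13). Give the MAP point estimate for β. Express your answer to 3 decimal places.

log p(β | y) = −Σ(yᵢ − βxᵢ)²/(2·4) − β²/(2·1) + const.
Setting the derivative to zero: Σxᵢ(yᵢ − βxᵢ)/4 − β/1 = 0, so β = Σxᵢyᵢ / (Σxᵢ² + σ²/τ²).
Σxᵢyᵢ = 1·4 + 2·6 + 6·13 = 94; Σxᵢ² = 41; σ²/τ² = 4.
β̂_MAP = 94 / (41 + 4) = 94/45 ≈ 2.089.

β̂_MAP = 2.089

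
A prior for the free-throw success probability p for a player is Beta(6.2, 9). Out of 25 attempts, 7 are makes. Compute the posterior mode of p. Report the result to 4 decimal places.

p̂_MAP = 0.3194

Prior: Beta(6.2, 9).
Data: 7 successes in 25 trials. The binomial likelihood contributes p^7(1−p)^18, so the posterior is Beta(6.2+7, 9+18) = Beta(13.2, 27).
For Beta(a, b) with a, b > 1 the mode is (a−1)/(a+b−2) = 12.2/38.2 ≈ 0.3194.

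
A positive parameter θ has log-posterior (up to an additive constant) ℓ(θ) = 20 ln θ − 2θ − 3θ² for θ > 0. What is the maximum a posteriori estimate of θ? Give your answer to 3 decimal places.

ℓ'(θ) = 20/θ − 2 − 6θ. Setting this to zero and multiplying by θ: 6θ² + 2θ − 20 = 0.
θ = (−2 + √(2² + 4·6·20)) / (2·6) = (−2 + √484) / 12 = (−2 + 22)/12 = 5/3.
ℓ''(θ) = −20/θ² − 6 < 0, confirming a maximum.

θ̂_MAP = 1.667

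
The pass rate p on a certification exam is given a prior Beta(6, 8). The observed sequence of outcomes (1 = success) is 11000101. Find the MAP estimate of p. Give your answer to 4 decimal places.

p̂_MAP = 0.4500

Prior: Beta(6, 8).
Data: 4 successes in 8 trials (from the sequence). The binomial likelihood contributes p^4(1−p)^4, so the posterior is Beta(6+4, 8+4) = Beta(10, 12).
For Beta(a, b) with a, b > 1 the mode is (a−1)/(a+b−2) = 9/20 ≈ 0.4500.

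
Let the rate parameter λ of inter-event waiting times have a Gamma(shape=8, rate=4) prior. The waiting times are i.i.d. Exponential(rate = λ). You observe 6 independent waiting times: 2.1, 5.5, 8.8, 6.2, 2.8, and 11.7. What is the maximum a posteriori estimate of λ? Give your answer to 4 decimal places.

λ̂_MAP = 0.3163

The Exponential(rate=λ) likelihood is ∝ λ^n e^(−λΣtᵢ). Here n = 6 and Σtᵢ = 2.1 + 5.5 + 8.8 + 6.2 + 2.8 + 11.7 = 37.1.
Posterior ∝ λ^7e^(−4λ) · λ^6e^(−37.1λ) = λ^13e^(−41.1λ), i.e. Gamma(14, 41.1).
Mode = (a−1)/b = 13/41.1 ≈ 0.3163.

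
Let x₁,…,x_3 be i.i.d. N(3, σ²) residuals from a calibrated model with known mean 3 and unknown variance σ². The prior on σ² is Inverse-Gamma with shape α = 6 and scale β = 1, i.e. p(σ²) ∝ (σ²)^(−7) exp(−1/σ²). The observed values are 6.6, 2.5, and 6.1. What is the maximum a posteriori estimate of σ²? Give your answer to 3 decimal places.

Sum of squared deviations about the known mean: SS = (6.6−3)² + (2.5−3)² + (6.1−3)² = 22.82.
The Normal likelihood contributes (σ²)^(−n/2) exp(−SS/(2σ²)), so the posterior is Inverse-Gamma(α + n/2, β + SS/2) = Inverse-Gamma(7.5, 12.41).
The mode of Inverse-Gamma(a, b) is b/(a+1) = 12.41/8.5 ≈ 1.460.

σ̂²_MAP = 1.460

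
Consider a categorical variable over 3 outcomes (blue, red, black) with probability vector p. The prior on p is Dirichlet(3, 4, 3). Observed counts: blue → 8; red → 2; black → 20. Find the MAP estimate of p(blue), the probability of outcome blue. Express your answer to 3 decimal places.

MAP estimate of p(blue) = 0.270

The posterior is Dirichlet(αᵢ + nᵢ) = Dirichlet(11, 6, 23).
For a Dirichlet(a₁,…,a_K) with all aᵢ > 1, the mode has j-th component (aⱼ − 1)/(Σaᵢ − K).
Here Σaᵢ = 40 and K = 3, so p(blue) = (11 − 1)/(40 − 3) = 10/37 ≈ 0.270.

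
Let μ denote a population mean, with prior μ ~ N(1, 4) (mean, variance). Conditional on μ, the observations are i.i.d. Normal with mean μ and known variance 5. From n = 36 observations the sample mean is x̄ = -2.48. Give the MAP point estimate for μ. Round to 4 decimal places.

μ̂_MAP = -2.3632

n = 36, x̄ = -2.48.
For a Normal prior and Normal likelihood with known variance, the posterior is Normal; its mode equals its mean, the precision-weighted average.
Prior precision 1/σ₀² = 1/4 = 0.25; data precision n/σ² = 36/5 = 7.2.
μ̂ = (0.25·1 + 7.2·(-2.48)) / (0.25 + 7.2) = (-17.606)/7.45 = -8803/3725 ≈ -2.3632.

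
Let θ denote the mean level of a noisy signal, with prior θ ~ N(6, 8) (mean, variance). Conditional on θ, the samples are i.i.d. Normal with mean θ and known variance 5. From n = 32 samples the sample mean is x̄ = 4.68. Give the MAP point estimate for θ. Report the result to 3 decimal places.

θ̂_MAP = 4.705

n = 32, x̄ = 4.68.
For a Normal prior and Normal likelihood with known variance, the posterior is Normal; its mode equals its mean, the precision-weighted average.
Prior precision 1/σ₀² = 1/8 = 0.125; data precision n/σ² = 32/5 = 6.4.
θ̂ = (0.125·6 + 6.4·4.68) / (0.125 + 6.4) = 30.702/6.525 = 10234/2175 ≈ 4.705.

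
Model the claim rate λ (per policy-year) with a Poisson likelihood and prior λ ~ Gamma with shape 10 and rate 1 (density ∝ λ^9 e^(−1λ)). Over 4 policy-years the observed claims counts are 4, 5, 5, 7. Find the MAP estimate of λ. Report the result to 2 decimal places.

Σxᵢ = 4+5+5+7 = 21, with n = 4.
Posterior ∝ λ^9e^(−1λ) · λ^21e^(−4λ) = λ^30e^(−5λ), i.e. Gamma(shape=31, rate=5).
The mode of a Gamma(a, b) with a ≥ 1 (shape–rate) is (a−1)/b = 30/5 ≈ 6.00.

λ̂_MAP = 6.00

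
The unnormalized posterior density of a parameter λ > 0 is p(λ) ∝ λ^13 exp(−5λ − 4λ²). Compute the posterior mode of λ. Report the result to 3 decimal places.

ℓ'(λ) = 13/λ − 5 − 8λ. Setting this to zero and multiplying by λ: 8λ² + 5λ − 13 = 0.
λ = (−5 + √(5² + 4·8·13)) / (2·8) = (−5 + √441) / 16 = (−5 + 21)/16 = 1.
ℓ''(λ) = −13/λ² − 8 < 0, confirming a maximum.

λ̂_MAP = 1.000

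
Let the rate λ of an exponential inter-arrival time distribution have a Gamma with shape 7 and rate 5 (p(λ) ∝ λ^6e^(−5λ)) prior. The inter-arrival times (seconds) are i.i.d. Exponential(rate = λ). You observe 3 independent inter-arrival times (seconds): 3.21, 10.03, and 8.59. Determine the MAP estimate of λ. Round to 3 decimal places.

λ̂_MAP = 0.335

The Exponential(rate=λ) likelihood is ∝ λ^n e^(−λΣtᵢ). Here n = 3 and Σtᵢ = 3.21 + 10.03 + 8.59 = 21.83.
Posterior ∝ λ^6e^(−5λ) · λ^3e^(−21.83λ) = λ^9e^(−26.83λ), i.e. Gamma(10, 26.83).
Mode = (a−1)/b = 9/26.83 ≈ 0.335.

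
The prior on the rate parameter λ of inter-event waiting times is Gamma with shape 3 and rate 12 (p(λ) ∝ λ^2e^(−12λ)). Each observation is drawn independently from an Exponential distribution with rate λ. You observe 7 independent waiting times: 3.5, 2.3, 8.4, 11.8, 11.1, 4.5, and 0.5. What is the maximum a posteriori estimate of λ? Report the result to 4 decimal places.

λ̂_MAP = 0.1664

The Exponential(rate=λ) likelihood is ∝ λ^n e^(−λΣtᵢ). Here n = 7 and Σtᵢ = 3.5 + 2.3 + 8.4 + 11.8 + 11.1 + 4.5 + 0.5 = 42.1.
Posterior ∝ λ^2e^(−12λ) · λ^7e^(−42.1λ) = λ^9e^(−54.1λ), i.e. Gamma(10, 54.1).
Mode = (a−1)/b = 9/54.1 ≈ 0.1664.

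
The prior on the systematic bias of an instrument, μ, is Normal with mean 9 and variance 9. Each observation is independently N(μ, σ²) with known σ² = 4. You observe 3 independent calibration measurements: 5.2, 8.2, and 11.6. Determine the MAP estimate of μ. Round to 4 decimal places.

n = 3; x̄ = (5.2 + 8.2 + 11.6)/3 = 25/3 = 25/3 ≈ 8.3333.
For a Normal prior and Normal likelihood with known variance, the posterior is Normal; its mode equals its mean, the precision-weighted average.
Prior precision 1/σ₀² = 1/9; data precision n/σ² = 3/4 = 0.75.
μ̂ = ((1/9)·9 + 0.75·(25/3)) / (1/9 + 0.75) = 7.25/(31/36) = 261/31 ≈ 8.4194.

μ̂_MAP = 8.4194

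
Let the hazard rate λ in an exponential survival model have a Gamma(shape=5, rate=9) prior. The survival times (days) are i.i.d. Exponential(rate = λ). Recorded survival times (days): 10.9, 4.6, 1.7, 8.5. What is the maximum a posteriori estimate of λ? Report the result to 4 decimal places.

λ̂_MAP = 0.2305

The Exponential(rate=λ) likelihood is ∝ λ^n e^(−λΣtᵢ). Here n = 4 and Σtᵢ = 10.9 + 4.6 + 1.7 + 8.5 = 25.7.
Posterior ∝ λ^4e^(−9λ) · λ^4e^(−25.7λ) = λ^8e^(−34.7λ), i.e. Gamma(9, 34.7).
Mode = (a−1)/b = 8/34.7 ≈ 0.2305.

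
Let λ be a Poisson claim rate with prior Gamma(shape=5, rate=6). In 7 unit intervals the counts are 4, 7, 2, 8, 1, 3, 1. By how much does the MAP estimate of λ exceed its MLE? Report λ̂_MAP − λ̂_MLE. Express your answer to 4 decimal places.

Σxᵢ = 26. Posterior is Gamma(31, 13); MAP = (31−1)/13 = 30/13 ≈ 2.30769.
MLE = x̄ = 26/7 ≈ 3.71429.
Difference = 30/13 − 26/7 = -128/91 ≈ -1.4066.

MAP − MLE = -1.4066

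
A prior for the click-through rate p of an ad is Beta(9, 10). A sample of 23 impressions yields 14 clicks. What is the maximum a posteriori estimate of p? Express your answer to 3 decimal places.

p̂_MAP = 0.550

Prior: Beta(9, 10).
Data: 14 successes in 23 trials. The binomial likelihood contributes p^14(1−p)^9, so the posterior is Beta(9+14, 10+9) = Beta(23, 19).
For Beta(a, b) with a, b > 1 the mode is (a−1)/(a+b−2) = 22/40 ≈ 0.550.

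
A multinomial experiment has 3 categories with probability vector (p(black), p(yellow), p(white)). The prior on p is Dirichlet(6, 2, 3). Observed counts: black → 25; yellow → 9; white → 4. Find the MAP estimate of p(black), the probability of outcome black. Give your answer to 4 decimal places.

MAP estimate of p(black) = 0.6522

The posterior is Dirichlet(αᵢ + nᵢ) = Dirichlet(31, 11, 7).
For a Dirichlet(a₁,…,a_K) with all aᵢ > 1, the mode has j-th component (aⱼ − 1)/(Σaᵢ − K).
Here Σaᵢ = 49 and K = 3, so p(black) = (31 − 1)/(49 − 3) = 30/46 ≈ 0.6522.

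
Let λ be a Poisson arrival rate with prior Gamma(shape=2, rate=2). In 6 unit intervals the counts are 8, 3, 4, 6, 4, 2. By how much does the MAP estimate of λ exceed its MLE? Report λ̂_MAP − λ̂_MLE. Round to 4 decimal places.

Σxᵢ = 27. Posterior is Gamma(29, 8); MAP = (29−1)/8 = 28/8 ≈ 3.50000.
MLE = x̄ = 27/6 ≈ 4.50000.
Difference = 28/8 − 27/6 = -1 ≈ -1.0000.

MAP − MLE = -1.0000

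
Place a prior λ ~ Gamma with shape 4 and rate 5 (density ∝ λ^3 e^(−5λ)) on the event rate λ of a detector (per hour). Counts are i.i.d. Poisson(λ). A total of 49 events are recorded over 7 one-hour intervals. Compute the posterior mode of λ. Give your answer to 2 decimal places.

Σxᵢ = 49, n = 7.
Posterior ∝ λ^3e^(−5λ) · λ^49e^(−7λ) = λ^52e^(−12λ), i.e. Gamma(shape=53, rate=12).
The mode of a Gamma(a, b) with a ≥ 1 (shape–rate) is (a−1)/b = 52/12 ≈ 4.33.

λ̂_MAP = 4.33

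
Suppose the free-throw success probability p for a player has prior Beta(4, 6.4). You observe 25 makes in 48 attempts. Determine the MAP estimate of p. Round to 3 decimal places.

p̂_MAP = 0.496

Prior: Beta(4, 6.4).
Data: 25 successes in 48 trials. The binomial likelihood contributes p^25(1−p)^23, so the posterior is Beta(4+25, 6.4+23) = Beta(29, 29.4).
For Beta(a, b) with a, b > 1 the mode is (a−1)/(a+b−2) = 28/56.4 ≈ 0.496.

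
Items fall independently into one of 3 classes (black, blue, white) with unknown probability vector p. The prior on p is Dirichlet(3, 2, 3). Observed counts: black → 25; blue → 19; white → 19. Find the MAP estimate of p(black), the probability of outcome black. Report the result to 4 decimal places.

The posterior is Dirichlet(αᵢ + nᵢ) = Dirichlet(28, 21, 22).
For a Dirichlet(a₁,…,a_K) with all aᵢ > 1, the mode has j-th component (aⱼ − 1)/(Σaᵢ − K).
Here Σaᵢ = 71 and K = 3, so p(black) = (28 − 1)/(71 − 3) = 27/68 ≈ 0.3971.

MAP estimate of p(black) = 0.3971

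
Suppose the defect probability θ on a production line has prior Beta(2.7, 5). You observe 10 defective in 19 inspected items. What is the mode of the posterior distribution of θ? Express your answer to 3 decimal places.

Prior: Beta(2.7, 5).
Data: 10 successes in 19 trials. The binomial likelihood contributes θ^10(1−θ)^9, so the posterior is Beta(2.7+10, 5+9) = Beta(12.7, 14).
For Beta(a, b) with a, b > 1 the mode is (a−1)/(a+b−2) = 11.7/24.7 ≈ 0.474.

θ̂_MAP = 0.474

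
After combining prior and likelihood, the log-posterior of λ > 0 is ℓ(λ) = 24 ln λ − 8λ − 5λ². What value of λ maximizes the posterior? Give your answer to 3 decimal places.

ℓ'(λ) = 24/λ − 8 − 10λ. Setting this to zero and multiplying by λ: 10λ² + 8λ − 24 = 0.
λ = (−8 + √(8² + 4·10·24)) / (2·10) = (−8 + √1024) / 20 = (−8 + 32)/20 = 6/5.
ℓ''(λ) = −24/λ² − 10 < 0, confirming a maximum.

λ̂_MAP = 1.200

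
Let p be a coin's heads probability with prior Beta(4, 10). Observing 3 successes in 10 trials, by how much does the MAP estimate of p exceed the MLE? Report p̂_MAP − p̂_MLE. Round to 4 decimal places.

MAP − MLE = -0.0273

Posterior is Beta(7, 17); MAP = (7−1)/(24−2) = 6/22 ≈ 0.27273.
MLE ignores the prior: p̂_MLE = k/n = 3/10 ≈ 0.30000.
Difference = 6/22 − 3/10 = -3/110 ≈ -0.0273.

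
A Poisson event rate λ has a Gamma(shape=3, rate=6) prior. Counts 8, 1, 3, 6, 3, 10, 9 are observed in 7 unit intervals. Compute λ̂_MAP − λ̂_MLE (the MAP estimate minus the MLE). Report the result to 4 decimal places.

Σxᵢ = 40. Posterior is Gamma(43, 13); MAP = (43−1)/13 = 42/13 ≈ 3.23077.
MLE = x̄ = 40/7 ≈ 5.71429.
Difference = 42/13 − 40/7 = -226/91 ≈ -2.4835.

MAP − MLE = -2.4835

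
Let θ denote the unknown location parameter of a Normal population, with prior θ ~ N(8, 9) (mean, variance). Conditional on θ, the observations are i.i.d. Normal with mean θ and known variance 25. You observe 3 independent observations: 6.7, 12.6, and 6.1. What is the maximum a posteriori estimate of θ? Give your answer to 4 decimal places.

θ̂_MAP = 8.2423

n = 3; x̄ = (6.7 + 12.6 + 6.1)/3 = 25.4/3 = 127/15 ≈ 8.4667.
For a Normal prior and Normal likelihood with known variance, the posterior is Normal; its mode equals its mean, the precision-weighted average.
Prior precision 1/σ₀² = 1/9; data precision n/σ² = 3/25 = 0.12.
θ̂ = ((1/9)·8 + 0.12·(127/15)) / (1/9 + 0.12) = (2143/1125)/(52/225) = 2143/260 ≈ 8.2423.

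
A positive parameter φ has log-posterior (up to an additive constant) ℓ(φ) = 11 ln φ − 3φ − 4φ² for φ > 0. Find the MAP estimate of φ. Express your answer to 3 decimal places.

φ̂_MAP = 1.000

ℓ'(φ) = 11/φ − 3 − 8φ. Setting this to zero and multiplying by φ: 8φ² + 3φ − 11 = 0.
φ = (−3 + √(3² + 4·8·11)) / (2·8) = (−3 + √361) / 16 = (−3 + 19)/16 = 1.
ℓ''(φ) = −11/φ² − 8 < 0, confirming a maximum.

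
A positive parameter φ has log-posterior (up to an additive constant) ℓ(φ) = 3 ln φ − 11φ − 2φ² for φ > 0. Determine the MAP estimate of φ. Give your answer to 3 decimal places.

φ̂_MAP = 0.250

ℓ'(φ) = 3/φ − 11 − 4φ. Setting this to zero and multiplying by φ: 4φ² + 11φ − 3 = 0.
φ = (−11 + √(11² + 4·4·3)) / (2·4) = (−11 + √169) / 8 = (−11 + 13)/8 = 1/4.
ℓ''(φ) = −3/φ² − 4 < 0, confirming a maximum.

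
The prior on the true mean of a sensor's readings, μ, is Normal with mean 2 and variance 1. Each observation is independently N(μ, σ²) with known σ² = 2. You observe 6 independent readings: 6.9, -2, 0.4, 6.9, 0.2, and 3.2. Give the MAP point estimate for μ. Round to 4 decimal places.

μ̂_MAP = 2.4500

n = 6; x̄ = (6.9 + (-2) + 0.4 + 6.9 + 0.2 + 3.2)/6 = 15.6/6 = 2.6.
For a Normal prior and Normal likelihood with known variance, the posterior is Normal; its mode equals its mean, the precision-weighted average.
Prior precision 1/σ₀² = 1/1 = 1; data precision n/σ² = 6/2 = 3.
μ̂ = (1·2 + 3·2.6) / (1 + 3) = 9.8/4 = 2.4500.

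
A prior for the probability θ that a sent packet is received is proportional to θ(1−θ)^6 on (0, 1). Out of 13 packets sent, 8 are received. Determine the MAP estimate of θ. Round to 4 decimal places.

The prior density ∝ θ(1−θ)^6 is the kernel of Beta(2, 7).
Data: 8 successes in 13 trials. The binomial likelihood contributes θ^8(1−θ)^5, so the posterior is Beta(2+8, 7+5) = Beta(10, 12).
For Beta(a, b) with a, b > 1 the mode is (a−1)/(a+b−2) = 9/20 ≈ 0.4500.

θ̂_MAP = 0.4500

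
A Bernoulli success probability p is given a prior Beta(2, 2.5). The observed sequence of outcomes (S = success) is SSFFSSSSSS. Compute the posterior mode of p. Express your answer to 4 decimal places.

Prior: Beta(2, 2.5).
Data: 8 successes in 10 trials (from the sequence). The binomial likelihood contributes p^8(1−p)^2, so the posterior is Beta(2+8, 2.5+2) = Beta(10, 4.5).
For Beta(a, b) with a, b > 1 the mode is (a−1)/(a+b−2) = 9/12.5 ≈ 0.7200.

p̂_MAP = 0.7200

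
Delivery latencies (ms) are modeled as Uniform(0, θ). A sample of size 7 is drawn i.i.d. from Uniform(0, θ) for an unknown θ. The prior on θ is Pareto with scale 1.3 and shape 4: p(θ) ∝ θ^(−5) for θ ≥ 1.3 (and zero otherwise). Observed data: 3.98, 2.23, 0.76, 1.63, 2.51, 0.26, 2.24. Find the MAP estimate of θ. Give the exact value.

θ̂_MAP = 3.98

The Uniform(0, θ) likelihood is θ^(−n) for θ ≥ max(xᵢ), zero otherwise. Here max(xᵢ) = 3.98.
Posterior ∝ θ^(−5) · θ^(−7) = θ^(−12) on θ ≥ max(1.3, 3.98) = 3.98.
This density is strictly decreasing in θ, so the posterior mode lies at the lower boundary of the support.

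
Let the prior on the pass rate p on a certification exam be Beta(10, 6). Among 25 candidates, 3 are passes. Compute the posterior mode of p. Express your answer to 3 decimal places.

Prior: Beta(10, 6).
Data: 3 successes in 25 trials. The binomial likelihood contributes p^3(1−p)^22, so the posterior is Beta(10+3, 6+22) = Beta(13, 28).
For Beta(a, b) with a, b > 1 the mode is (a−1)/(a+b−2) = 12/39 ≈ 0.308.

p̂_MAP = 0.308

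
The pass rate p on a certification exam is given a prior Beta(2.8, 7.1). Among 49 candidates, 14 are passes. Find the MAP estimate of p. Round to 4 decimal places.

p̂_MAP = 0.2777

Prior: Beta(2.8, 7.1).
Data: 14 successes in 49 trials. The binomial likelihood contributes p^14(1−p)^35, so the posterior is Beta(2.8+14, 7.1+35) = Beta(16.8, 42.1).
For Beta(a, b) with a, b > 1 the mode is (a−1)/(a+b−2) = 15.8/56.9 ≈ 0.2777.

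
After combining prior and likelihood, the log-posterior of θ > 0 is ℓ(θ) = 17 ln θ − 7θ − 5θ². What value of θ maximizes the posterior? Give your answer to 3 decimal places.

θ̂_MAP = 1.000

ℓ'(θ) = 17/θ − 7 − 10θ. Setting this to zero and multiplying by θ: 10θ² + 7θ − 17 = 0.
θ = (−7 + √(7² + 4·10·17)) / (2·10) = (−7 + √729) / 20 = (−7 + 27)/20 = 1.
ℓ''(θ) = −17/θ² − 10 < 0, confirming a maximum.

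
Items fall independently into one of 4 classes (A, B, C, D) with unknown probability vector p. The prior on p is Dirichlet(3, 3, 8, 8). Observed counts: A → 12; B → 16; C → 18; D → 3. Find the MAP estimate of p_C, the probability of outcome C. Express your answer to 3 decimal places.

The posterior is Dirichlet(αᵢ + nᵢ) = Dirichlet(15, 19, 26, 11).
For a Dirichlet(a₁,…,a_K) with all aᵢ > 1, the mode has j-th component (aⱼ − 1)/(Σaᵢ − K).
Here Σaᵢ = 71 and K = 4, so p_C = (26 − 1)/(71 − 4) = 25/67 ≈ 0.373.

MAP estimate of p_C = 0.373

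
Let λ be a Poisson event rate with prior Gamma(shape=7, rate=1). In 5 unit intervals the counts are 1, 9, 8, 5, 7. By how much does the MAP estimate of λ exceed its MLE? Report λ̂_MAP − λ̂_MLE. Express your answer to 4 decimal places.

MAP − MLE = 0.0000

Σxᵢ = 30. Posterior is Gamma(37, 6); MAP = (37−1)/6 = 36/6 ≈ 6.00000.
MLE = x̄ = 30/5 ≈ 6.00000.
Difference = 36/6 − 30/5 = 0 ≈ 0.0000.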